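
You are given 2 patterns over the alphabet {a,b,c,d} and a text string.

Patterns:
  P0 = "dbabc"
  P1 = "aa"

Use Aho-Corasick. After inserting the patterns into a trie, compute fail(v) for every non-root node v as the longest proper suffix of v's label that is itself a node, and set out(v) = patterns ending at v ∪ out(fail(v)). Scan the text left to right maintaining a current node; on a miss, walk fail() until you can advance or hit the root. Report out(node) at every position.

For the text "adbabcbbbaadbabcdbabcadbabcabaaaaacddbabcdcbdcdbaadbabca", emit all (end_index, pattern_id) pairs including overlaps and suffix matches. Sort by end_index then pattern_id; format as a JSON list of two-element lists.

Build:
Trie nodes:
  0='ε' goto a→6 d→1
  1='d' goto b→2
  2='db' goto a→3
  3='dba' goto b→4
  4='dbab' goto c→5
  5='dbabc' goto ·  ←P0
  6='a' goto a→7
  7='aa' goto ·  ←P1

Failure links (BFS by depth):
  n1('d'): parent n0 fail=0; on 'd' 0 → fail=0;  out ∅∪∅=∅
  n6('a'): parent n0 fail=0; on 'a' 0 → fail=0;  out ∅∪∅=∅
  n2('db'): parent n1 fail=0; on 'b' 0 → fail=0;  out ∅∪∅=∅
  n7('aa'): parent n6 fail=0; on 'a' 0 → fail=6;  out {1}∪∅={1}
  n3('dba'): parent n2 fail=0; on 'a' 0 → fail=6;  out ∅∪∅=∅
  n4('dbab'): parent n3 fail=6; on 'b' 6→0 → fail=0;  out ∅∪∅=∅
  n5('dbabc'): parent n4 fail=0; on 'c' 0 → fail=0;  out {0}∪∅={0}

Text stream:
[0] read 'a'  n0⇒n6
[1] read 'd'  n6⇒n1 (fail-walked)
[2] read 'b'  n1⇒n2
[3] read 'a'  n2⇒n3
[4] read 'b'  n3⇒n4
[5] read 'c'  n4⇒n5  ** P0@[1:5]
[6] read 'b'  n5⇒n0 (fail-walked)
[7] read 'b'  n0⇒n0
[8] read 'b'  n0⇒n0
[9] read 'a'  n0⇒n6
[10] read 'a'  n6⇒n7  ** P1@[9:10]
[11] read 'd'  n7⇒n1 (fail-walked)
[12] read 'b'  n1⇒n2
[13] read 'a'  n2⇒n3
[14] read 'b'  n3⇒n4
[15] read 'c'  n4⇒n5  ** P0@[11:15]
[16] read 'd'  n5⇒n1 (fail-walked)
[17] read 'b'  n1⇒n2
[18] read 'a'  n2⇒n3
[19] read 'b'  n3⇒n4
[20] read 'c'  n4⇒n5  ** P0@[16:20]
[21] read 'a'  n5⇒n6 (fail-walked)
[22] read 'd'  n6⇒n1 (fail-walked)
[23] read 'b'  n1⇒n2
[24] read 'a'  n2⇒n3
[25] read 'b'  n3⇒n4
[26] read 'c'  n4⇒n5  ** P0@[22:26]
[27] read 'a'  n5⇒n6 (fail-walked)
[28] read 'b'  n6⇒n0 (fail-walked)
[29] read 'a'  n0⇒n6
[30] read 'a'  n6⇒n7  ** P1@[29:30]
[31] read 'a'  n7⇒n7 (fail-walked)  ** P1@[30:31]
[32] read 'a'  n7⇒n7 (fail-walked)  ** P1@[31:32]
[33] read 'a'  n7⇒n7 (fail-walked)  ** P1@[32:33]
[34] read 'c'  n7⇒n0 (fail-walked)
[35] read 'd'  n0⇒n1
[36] read 'd'  n1⇒n1 (fail-walked)
[37] read 'b'  n1⇒n2
[38] read 'a'  n2⇒n3
[39] read 'b'  n3⇒n4
[40] read 'c'  n4⇒n5  ** P0@[36:40]
[41] read 'd'  n5⇒n1 (fail-walked)
[42] read 'c'  n1⇒n0 (fail-walked)
[43] read 'b'  n0⇒n0
[44] read 'd'  n0⇒n1
[45] read 'c'  n1⇒n0 (fail-walked)
[46] read 'd'  n0⇒n1
[47] read 'b'  n1⇒n2
[48] read 'a'  n2⇒n3
[49] read 'a'  n3⇒n7 (fail-walked)  ** P1@[48:49]
[50] read 'd'  n7⇒n1 (fail-walked)
[51] read 'b'  n1⇒n2
[52] read 'a'  n2⇒n3
[53] read 'b'  n3⇒n4
[54] read 'c'  n4⇒n5  ** P0@[50:54]
[55] read 'a'  n5⇒n6 (fail-walked)

All matches (sorted): [[5,0],[10,1],[15,0],[20,0],[26,0],[30,1],[31,1],[32,1],[33,1],[40,0],[49,1],[54,0]]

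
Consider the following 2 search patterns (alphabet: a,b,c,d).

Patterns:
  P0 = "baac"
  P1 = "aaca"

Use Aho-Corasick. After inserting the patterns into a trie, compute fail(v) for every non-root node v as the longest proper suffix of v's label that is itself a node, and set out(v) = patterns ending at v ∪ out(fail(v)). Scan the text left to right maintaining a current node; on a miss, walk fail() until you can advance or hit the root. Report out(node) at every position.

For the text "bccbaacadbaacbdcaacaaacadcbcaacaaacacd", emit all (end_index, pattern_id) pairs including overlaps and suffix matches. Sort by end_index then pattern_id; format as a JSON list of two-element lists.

Build:
Trie (insert patterns):
  0='ε' goto a→5 b→1
  1='b' goto a→2
  2='ba' goto a→3
  3='baa' goto c→4
  4='baac' goto ·  ←P0
  5='a' goto a→6
  6='aa' goto c→7
  7='aac' goto a→8
  8='aaca' goto ·  ←P1

Failure links (BFS by depth):
  n1('b'): parent n0 fail=0; on 'b' 0 → fail=0;  out ∅∪∅=∅
  n5('a'): parent n0 fail=0; on 'a' 0 → fail=0;  out ∅∪∅=∅
  n2('ba'): parent n1 fail=0; on 'a' 0 → fail=5;  out ∅∪∅=∅
  n6('aa'): parent n5 fail=0; on 'a' 0 → fail=5;  out ∅∪∅=∅
  n3('baa'): parent n2 fail=5; on 'a' 5 → fail=6;  out ∅∪∅=∅
  n7('aac'): parent n6 fail=5; on 'c' 5→0 → fail=0;  out ∅∪∅=∅
  n4('baac'): parent n3 fail=6; on 'c' 6 → fail=7;  out {0}∪∅={0}
  n8('aaca'): parent n7 fail=0; on 'a' 0 → fail=5;  out {1}∪∅={1}

Run:
i=0 'b': node 0→1
i=1 'c': node 1→0 ·f
i=2 'c': node 0→0
i=3 'b': node 0→1
i=4 'a': node 1→2
i=5 'a': node 2→3
i=6 'c': node 3→4  → match P0@[3:6]
i=7 'a': node 4→8 ·f  → match P1@[4:7]
i=8 'd': node 8→0 ·f
i=9 'b': node 0→1
i=10 'a': node 1→2
i=11 'a': node 2→3
i=12 'c': node 3→4  → match P0@[9:12]
i=13 'b': node 4→1 ·f
i=14 'd': node 1→0 ·f
i=15 'c': node 0→0
i=16 'a': node 0→5
i=17 'a': node 5→6
i=18 'c': node 6→7
i=19 'a': node 7→8  → match P1@[16:19]
i=20 'a': node 8→6 ·f
i=21 'a': node 6→6 ·f
i=22 'c': node 6→7
i=23 'a': node 7→8  → match P1@[20:23]
i=24 'd': node 8→0 ·f
i=25 'c': node 0→0
i=26 'b': node 0→1
i=27 'c': node 1→0 ·f
i=28 'a': node 0→5
i=29 'a': node 5→6
i=30 'c': node 6→7
i=31 'a': node 7→8  → match P1@[28:31]
i=32 'a': node 8→6 ·f
i=33 'a': node 6→6 ·f
i=34 'c': node 6→7
i=35 'a': node 7→8  → match P1@[32:35]
i=36 'c': node 8→0 ·f
i=37 'd': node 0→0

Result: [[6,0],[7,1],[12,0],[19,1],[23,1],[31,1],[35,1]]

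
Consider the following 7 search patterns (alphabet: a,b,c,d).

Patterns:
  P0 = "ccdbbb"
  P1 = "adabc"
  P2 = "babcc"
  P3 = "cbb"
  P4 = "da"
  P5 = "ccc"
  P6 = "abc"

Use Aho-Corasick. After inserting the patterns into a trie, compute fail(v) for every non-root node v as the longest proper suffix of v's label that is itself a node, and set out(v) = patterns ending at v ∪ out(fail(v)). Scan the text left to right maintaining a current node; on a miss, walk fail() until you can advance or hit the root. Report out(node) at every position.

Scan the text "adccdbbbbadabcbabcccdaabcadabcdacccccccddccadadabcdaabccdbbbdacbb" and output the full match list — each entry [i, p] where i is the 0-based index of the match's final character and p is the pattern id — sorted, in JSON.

Build:
Trie nodes:
  n0 'ε': a→7 b→12 c→1 d→19
  n1 'c': b→17 c→2
  n2 'cc': c→21 d→3
  n3 'ccd': b→4
  n4 'ccdb': b→5
  n5 'ccdbb': b→6
  n6 'ccdbbb': ·  [P0 ends]
  n7 'a': b→22 d→8
  n8 'ad': a→9
  n9 'ada': b→10
  n10 'adab': c→11
  n11 'adabc': ·  [P1 ends]
  n12 'b': a→13
  n13 'ba': b→14
  n14 'bab': c→15
  n15 'babc': c→16
  n16 'babcc': ·  [P2 ends]
  n17 'cb': b→18
  n18 'cbb': ·  [P3 ends]
  n19 'd': a→20
  n20 'da': ·  [P4 ends]
  n21 'ccc': ·  [P5 ends]
  n22 'ab': c→23
  n23 'abc': ·  [P6 ends]

BFS fail/out derivation:
  fail(1) 'c': from fail(0)=0 chase 'c': 0 ⇒ 0;  out=∅∪out(0)=∅
  fail(7) 'a': from fail(0)=0 chase 'a': 0 ⇒ 0;  out=∅∪out(0)=∅
  fail(12) 'b': from fail(0)=0 chase 'b': 0 ⇒ 0;  out=∅∪out(0)=∅
  fail(19) 'd': from fail(0)=0 chase 'd': 0 ⇒ 0;  out=∅∪out(0)=∅
  fail(2) 'cc': from fail(1)=0 chase 'c': 0 ⇒ 1;  out=∅∪out(1)=∅
  fail(8) 'ad': from fail(7)=0 chase 'd': 0 ⇒ 19;  out=∅∪out(19)=∅
  fail(13) 'ba': from fail(12)=0 chase 'a': 0 ⇒ 7;  out=∅∪out(7)=∅
  fail(17) 'cb': from fail(1)=0 chase 'b': 0 ⇒ 12;  out=∅∪out(12)=∅
  fail(20) 'da': from fail(19)=0 chase 'a': 0 ⇒ 7;  out={4}∪out(7)={4}
  fail(22) 'ab': from fail(7)=0 chase 'b': 0 ⇒ 12;  out=∅∪out(12)=∅
  fail(3) 'ccd': from fail(2)=1 chase 'd': 1→0 ⇒ 19;  out=∅∪out(19)=∅
  fail(9) 'ada': from fail(8)=19 chase 'a': 19 ⇒ 20;  out=∅∪out(20)={4}
  fail(14) 'bab': from fail(13)=7 chase 'b': 7 ⇒ 22;  out=∅∪out(22)=∅
  fail(18) 'cbb': from fail(17)=12 chase 'b': 12→0 ⇒ 12;  out={3}∪out(12)={3}
  fail(21) 'ccc': from fail(2)=1 chase 'c': 1 ⇒ 2;  out={5}∪out(2)={5}
  fail(23) 'abc': from fail(22)=12 chase 'c': 12→0 ⇒ 1;  out={6}∪out(1)={6}
  fail(4) 'ccdb': from fail(3)=19 chase 'b': 19→0 ⇒ 12;  out=∅∪out(12)=∅
  fail(10) 'adab': from fail(9)=20 chase 'b': 20→7 ⇒ 22;  out=∅∪out(22)=∅
  fail(15) 'babc': from fail(14)=22 chase 'c': 22 ⇒ 23;  out=∅∪out(23)={6}
  fail(5) 'ccdbb': from fail(4)=12 chase 'b': 12→0 ⇒ 12;  out=∅∪out(12)=∅
  fail(11) 'adabc': from fail(10)=22 chase 'c': 22 ⇒ 23;  out={1}∪out(23)={1,6}
  fail(16) 'babcc': from fail(15)=23 chase 'c': 23→1 ⇒ 2;  out={2}∪out(2)={2}
  fail(6) 'ccdbbb': from fail(5)=12 chase 'b': 12→0 ⇒ 12;  out={0}∪out(12)={0}

Scan:
pos 0 'a': at 7
pos 1 'd': at 8
pos 2 'c': at 1 ·f
pos 3 'c': at 2
pos 4 'd': at 3
pos 5 'b': at 4
pos 6 'b': at 5
pos 7 'b': at 6  emit P0@[2:7]
pos 8 'b': at 12 ·f
pos 9 'a': at 13
pos 10 'd': at 8 ·f
pos 11 'a': at 9  emit P4@[10:11]
pos 12 'b': at 10
pos 13 'c': at 11  emit P1@[9:13],P6@[11:13]
pos 14 'b': at 17 ·f
pos 15 'a': at 13 ·f
pos 16 'b': at 14
pos 17 'c': at 15  emit P6@[15:17]
pos 18 'c': at 16  emit P2@[14:18]
pos 19 'c': at 21 ·f  emit P5@[17:19]
pos 20 'd': at 3 ·f
pos 21 'a': at 20 ·f  emit P4@[20:21]
pos 22 'a': at 7 ·f
pos 23 'b': at 22
pos 24 'c': at 23  emit P6@[22:24]
pos 25 'a': at 7 ·f
pos 26 'd': at 8
pos 27 'a': at 9  emit P4@[26:27]
pos 28 'b': at 10
pos 29 'c': at 11  emit P1@[25:29],P6@[27:29]
pos 30 'd': at 19 ·f
pos 31 'a': at 20  emit P4@[30:31]
pos 32 'c': at 1 ·f
pos 33 'c': at 2
pos 34 'c': at 21  emit P5@[32:34]
pos 35 'c': at 21 ·f  emit P5@[33:35]
pos 36 'c': at 21 ·f  emit P5@[34:36]
pos 37 'c': at 21 ·f  emit P5@[35:37]
pos 38 'c': at 21 ·f  emit P5@[36:38]
pos 39 'd': at 3 ·f
pos 40 'd': at 19 ·f
pos 41 'c': at 1 ·f
pos 42 'c': at 2
pos 43 'a': at 7 ·f
pos 44 'd': at 8
pos 45 'a': at 9  emit P4@[44:45]
pos 46 'd': at 8 ·f
pos 47 'a': at 9  emit P4@[46:47]
pos 48 'b': at 10
pos 49 'c': at 11  emit P1@[45:49],P6@[47:49]
pos 50 'd': at 19 ·f
pos 51 'a': at 20  emit P4@[50:51]
pos 52 'a': at 7 ·f
pos 53 'b': at 22
pos 54 'c': at 23  emit P6@[52:54]
pos 55 'c': at 2 ·f
pos 56 'd': at 3
pos 57 'b': at 4
pos 58 'b': at 5
pos 59 'b': at 6  emit P0@[54:59]
pos 60 'd': at 19 ·f
pos 61 'a': at 20  emit P4@[60:61]
pos 62 'c': at 1 ·f
pos 63 'b': at 17
pos 64 'b': at 18  emit P3@[62:64]

Matches: [[7,0],[11,4],[13,1],[13,6],[17,6],[18,2],[19,5],[21,4],[24,6],[27,4],[29,1],[29,6],[31,4],[34,5],[35,5],[36,5],[37,5],[38,5],[45,4],[47,4],[49,1],[49,6],[51,4],[54,6],[59,0],[61,4],[64,3]]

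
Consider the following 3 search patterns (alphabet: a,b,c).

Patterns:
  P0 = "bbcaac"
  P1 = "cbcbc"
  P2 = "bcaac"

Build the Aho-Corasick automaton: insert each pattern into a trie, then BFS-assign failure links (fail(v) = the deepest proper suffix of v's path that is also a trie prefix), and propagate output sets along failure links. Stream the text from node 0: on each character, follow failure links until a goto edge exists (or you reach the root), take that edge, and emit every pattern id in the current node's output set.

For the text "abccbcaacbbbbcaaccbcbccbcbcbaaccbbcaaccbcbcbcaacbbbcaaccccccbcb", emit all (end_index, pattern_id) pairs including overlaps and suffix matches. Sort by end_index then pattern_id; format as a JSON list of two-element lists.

Construct AC machine:
Trie nodes:
  n0 'ε': b→1 c→7
  n1 'b': b→2 c→12
  n2 'bb': c→3
  n3 'bbc': a→4
  n4 'bbca': a→5
  n5 'bbcaa': c→6
  n6 'bbcaac': ·  ←P0
  n7 'c': b→8
  n8 'cb': c→9
  n9 'cbc': b→10
  n10 'cbcb': c→11
  n11 'cbcbc': ·  ←P1
  n12 'bc': a→13
  n13 'bca': a→14
  n14 'bcaa': c→15
  n15 'bcaac': ·  ←P2

BFS fail/out derivation:
  fail(1) 'b': from fail(0)=0 chase 'b': 0 ⇒ 0;  out=∅∪out(0)=∅
  fail(7) 'c': from fail(0)=0 chase 'c': 0 ⇒ 0;  out=∅∪out(0)=∅
  fail(2) 'bb': from fail(1)=0 chase 'b': 0 ⇒ 1;  out=∅∪out(1)=∅
  fail(8) 'cb': from fail(7)=0 chase 'b': 0 ⇒ 1;  out=∅∪out(1)=∅
  fail(12) 'bc': from fail(1)=0 chase 'c': 0 ⇒ 7;  out=∅∪out(7)=∅
  fail(3) 'bbc': from fail(2)=1 chase 'c': 1 ⇒ 12;  out=∅∪out(12)=∅
  fail(9) 'cbc': from fail(8)=1 chase 'c': 1 ⇒ 12;  out=∅∪out(12)=∅
  fail(13) 'bca': from fail(12)=7 chase 'a': 7→0 ⇒ 0;  out=∅∪out(0)=∅
  fail(4) 'bbca': from fail(3)=12 chase 'a': 12 ⇒ 13;  out=∅∪out(13)=∅
  fail(10) 'cbcb': from fail(9)=12 chase 'b': 12→7 ⇒ 8;  out=∅∪out(8)=∅
  fail(14) 'bcaa': from fail(13)=0 chase 'a': 0 ⇒ 0;  out=∅∪out(0)=∅
  fail(5) 'bbcaa': from fail(4)=13 chase 'a': 13 ⇒ 14;  out=∅∪out(14)=∅
  fail(11) 'cbcbc': from fail(10)=8 chase 'c': 8 ⇒ 9;  out={1}∪out(9)={1}
  fail(15) 'bcaac': from fail(14)=0 chase 'c': 0 ⇒ 7;  out={2}∪out(7)={2}
  fail(6) 'bbcaac': from fail(5)=14 chase 'c': 14 ⇒ 15;  out={0}∪out(15)={0,2}

Run:
[0] read 'a'  n0⇒n0
[1] read 'b'  n0⇒n1
[2] read 'c'  n1⇒n12
[3] read 'c'  n12⇒n7 (fail-walked)
[4] read 'b'  n7⇒n8
[5] read 'c'  n8⇒n9
[6] read 'a'  n9⇒n13 (fail-walked)
[7] read 'a'  n13⇒n14
[8] read 'c'  n14⇒n15  emit P2@[4:8]
[9] read 'b'  n15⇒n8 (fail-walked)
[10] read 'b'  n8⇒n2 (fail-walked)
[11] read 'b'  n2⇒n2 (fail-walked)
[12] read 'b'  n2⇒n2 (fail-walked)
[13] read 'c'  n2⇒n3
[14] read 'a'  n3⇒n4
[15] read 'a'  n4⇒n5
[16] read 'c'  n5⇒n6  emit P0@[11:16],P2@[12:16]
[17] read 'c'  n6⇒n7 (fail-walked)
[18] read 'b'  n7⇒n8
[19] read 'c'  n8⇒n9
[20] read 'b'  n9⇒n10
[21] read 'c'  n10⇒n11  emit P1@[17:21]
[22] read 'c'  n11⇒n7 (fail-walked)
[23] read 'b'  n7⇒n8
[24] read 'c'  n8⇒n9
[25] read 'b'  n9⇒n10
[26] read 'c'  n10⇒n11  emit P1@[22:26]
[27] read 'b'  n11⇒n10 (fail-walked)
[28] read 'a'  n10⇒n0 (fail-walked)
[29] read 'a'  n0⇒n0
[30] read 'c'  n0⇒n7
[31] read 'c'  n7⇒n7 (fail-walked)
[32] read 'b'  n7⇒n8
[33] read 'b'  n8⇒n2 (fail-walked)
[34] read 'c'  n2⇒n3
[35] read 'a'  n3⇒n4
[36] read 'a'  n4⇒n5
[37] read 'c'  n5⇒n6  emit P0@[32:37],P2@[33:37]
[38] read 'c'  n6⇒n7 (fail-walked)
[39] read 'b'  n7⇒n8
[40] read 'c'  n8⇒n9
[41] read 'b'  n9⇒n10
[42] read 'c'  n10⇒n11  emit P1@[38:42]
[43] read 'b'  n11⇒n10 (fail-walked)
[44] read 'c'  n10⇒n11  emit P1@[40:44]
[45] read 'a'  n11⇒n13 (fail-walked)
[46] read 'a'  n13⇒n14
[47] read 'c'  n14⇒n15  emit P2@[43:47]
[48] read 'b'  n15⇒n8 (fail-walked)
[49] read 'b'  n8⇒n2 (fail-walked)
[50] read 'b'  n2⇒n2 (fail-walked)
[51] read 'c'  n2⇒n3
[52] read 'a'  n3⇒n4
[53] read 'a'  n4⇒n5
[54] read 'c'  n5⇒n6  emit P0@[49:54],P2@[50:54]
[55] read 'c'  n6⇒n7 (fail-walked)
[56] read 'c'  n7⇒n7 (fail-walked)
[57] read 'c'  n7⇒n7 (fail-walked)
[58] read 'c'  n7⇒n7 (fail-walked)
[59] read 'c'  n7⇒n7 (fail-walked)
[60] read 'b'  n7⇒n8
[61] read 'c'  n8⇒n9
[62] read 'b'  n9⇒n10

Matches: [[8,2],[16,0],[16,2],[21,1],[26,1],[37,0],[37,2],[42,1],[44,1],[47,2],[54,0],[54,2]]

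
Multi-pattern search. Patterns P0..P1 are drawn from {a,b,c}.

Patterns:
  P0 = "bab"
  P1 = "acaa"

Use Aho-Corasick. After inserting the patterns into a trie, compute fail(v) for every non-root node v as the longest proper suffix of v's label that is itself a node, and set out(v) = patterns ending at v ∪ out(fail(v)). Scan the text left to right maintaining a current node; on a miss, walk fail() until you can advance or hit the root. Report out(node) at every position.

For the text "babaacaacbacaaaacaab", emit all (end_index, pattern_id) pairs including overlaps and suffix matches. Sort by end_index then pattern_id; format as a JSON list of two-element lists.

Construct AC machine:
Trie (insert patterns):
  n0 'ε': a→4 b→1
  n1 'b': a→2
  n2 'ba': b→3
  n3 'bab': ·  ←P0
  n4 'a': c→5
  n5 'ac': a→6
  n6 'aca': a→7
  n7 'acaa': ·  ←P1

BFS fail/out derivation:
  n1('b'): parent n0 fail=0; on 'b' 0 → fail=0;  out ∅∪∅=∅
  n4('a'): parent n0 fail=0; on 'a' 0 → fail=0;  out ∅∪∅=∅
  n2('ba'): parent n1 fail=0; on 'a' 0 → fail=4;  out ∅∪∅=∅
  n5('ac'): parent n4 fail=0; on 'c' 0 → fail=0;  out ∅∪∅=∅
  n3('bab'): parent n2 fail=4; on 'b' 4→0 → fail=1;  out {0}∪∅={0}
  n6('aca'): parent n5 fail=0; on 'a' 0 → fail=4;  out ∅∪∅=∅
  n7('acaa'): parent n6 fail=4; on 'a' 4→0 → fail=4;  out {1}∪∅={1}

Text stream:
i=0 'b': node 0→1
i=1 'a': node 1→2
i=2 'b': node 2→3  emit P0@[0:2]
i=3 'a': node 3→2 (fail-walked)
i=4 'a': node 2→4 (fail-walked)
i=5 'c': node 4→5
i=6 'a': node 5→6
i=7 'a': node 6→7  emit P1@[4:7]
i=8 'c': node 7→5 (fail-walked)
i=9 'b': node 5→1 (fail-walked)
i=10 'a': node 1→2
i=11 'c': node 2→5 (fail-walked)
i=12 'a': node 5→6
i=13 'a': node 6→7  emit P1@[10:13]
i=14 'a': node 7→4 (fail-walked)
i=15 'a': node 4→4 (fail-walked)
i=16 'c': node 4→5
i=17 'a': node 5→6
i=18 'a': node 6→7  emit P1@[15:18]
i=19 'b': node 7→1 (fail-walked)

All matches (sorted): [[2,0],[7,1],[13,1],[18,1]]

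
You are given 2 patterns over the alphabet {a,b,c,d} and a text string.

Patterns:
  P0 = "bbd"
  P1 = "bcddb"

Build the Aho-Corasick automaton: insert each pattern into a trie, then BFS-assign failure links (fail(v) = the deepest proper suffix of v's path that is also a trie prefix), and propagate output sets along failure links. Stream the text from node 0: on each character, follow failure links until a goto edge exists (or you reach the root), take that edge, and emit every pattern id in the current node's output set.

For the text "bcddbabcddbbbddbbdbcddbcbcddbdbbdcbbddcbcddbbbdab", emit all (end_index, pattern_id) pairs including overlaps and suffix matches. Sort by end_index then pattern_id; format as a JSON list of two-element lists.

Build:
Trie nodes:
  n0 'ε': b→1
  n1 'b': b→2 c→4
  n2 'bb': d→3
  n3 'bbd': ·  [P0 ends]
  n4 'bc': d→5
  n5 'bcd': d→6
  n6 'bcdd': b→7
  n7 'bcddb': ·  [P1 ends]

Failure links (BFS by depth):
  n1('b'): parent n0 fail=0; on 'b' 0 → fail=0;  out ∅∪∅=∅
  n2('bb'): parent n1 fail=0; on 'b' 0 → fail=1;  out ∅∪∅=∅
  n4('bc'): parent n1 fail=0; on 'c' 0 → fail=0;  out ∅∪∅=∅
  n3('bbd'): parent n2 fail=1; on 'd' 1→0 → fail=0;  out {0}∪∅={0}
  n5('bcd'): parent n4 fail=0; on 'd' 0 → fail=0;  out ∅∪∅=∅
  n6('bcdd'): parent n5 fail=0; on 'd' 0 → fail=0;  out ∅∪∅=∅
  n7('bcddb'): parent n6 fail=0; on 'b' 0 → fail=1;  out {1}∪∅={1}

Text stream:
pos 0 'b': at 1
pos 1 'c': at 4
pos 2 'd': at 5
pos 3 'd': at 6
pos 4 'b': at 7  → match P1@[0:4]
pos 5 'a': at 0 (via fail)
pos 6 'b': at 1
pos 7 'c': at 4
pos 8 'd': at 5
pos 9 'd': at 6
pos 10 'b': at 7  → match P1@[6:10]
pos 11 'b': at 2 (via fail)
pos 12 'b': at 2 (via fail)
pos 13 'd': at 3  → match P0@[11:13]
pos 14 'd': at 0 (via fail)
pos 15 'b': at 1
pos 16 'b': at 2
pos 17 'd': at 3  → match P0@[15:17]
pos 18 'b': at 1 (via fail)
pos 19 'c': at 4
pos 20 'd': at 5
pos 21 'd': at 6
pos 22 'b': at 7  → match P1@[18:22]
pos 23 'c': at 4 (via fail)
pos 24 'b': at 1 (via fail)
pos 25 'c': at 4
pos 26 'd': at 5
pos 27 'd': at 6
pos 28 'b': at 7  → match P1@[24:28]
pos 29 'd': at 0 (via fail)
pos 30 'b': at 1
pos 31 'b': at 2
pos 32 'd': at 3  → match P0@[30:32]
pos 33 'c': at 0 (via fail)
pos 34 'b': at 1
pos 35 'b': at 2
pos 36 'd': at 3  → match P0@[34:36]
pos 37 'd': at 0 (via fail)
pos 38 'c': at 0
pos 39 'b': at 1
pos 40 'c': at 4
pos 41 'd': at 5
pos 42 'd': at 6
pos 43 'b': at 7  → match P1@[39:43]
pos 44 'b': at 2 (via fail)
pos 45 'b': at 2 (via fail)
pos 46 'd': at 3  → match P0@[44:46]
pos 47 'a': at 0 (via fail)
pos 48 'b': at 1

Matches: [[4,1],[10,1],[13,0],[17,0],[22,1],[28,1],[32,0],[36,0],[43,1],[46,0]]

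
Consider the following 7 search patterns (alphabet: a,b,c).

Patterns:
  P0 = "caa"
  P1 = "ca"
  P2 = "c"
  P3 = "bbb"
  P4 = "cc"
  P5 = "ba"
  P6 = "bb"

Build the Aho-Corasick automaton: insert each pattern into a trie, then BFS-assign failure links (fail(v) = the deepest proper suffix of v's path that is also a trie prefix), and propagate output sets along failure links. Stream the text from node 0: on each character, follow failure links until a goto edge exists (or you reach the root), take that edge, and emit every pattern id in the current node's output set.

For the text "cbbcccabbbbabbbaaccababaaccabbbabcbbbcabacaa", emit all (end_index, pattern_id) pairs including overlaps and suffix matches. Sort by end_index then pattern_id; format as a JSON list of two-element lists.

Build:
Trie nodes:
  0='ε' goto b→4 c→1
  1='c' goto a→2 c→7  [P2 ends]
  2='ca' goto a→3  [P1 ends]
  3='caa' goto ·  [P0 ends]
  4='b' goto a→8 b→5
  5='bb' goto b→6  [P6 ends]
  6='bbb' goto ·  [P3 ends]
  7='cc' goto ·  [P4 ends]
  8='ba' goto ·  [P5 ends]

BFS fail/out derivation:
  n1('c'): parent n0 fail=0; on 'c' 0 → fail=0;  out {2}∪∅={2}
  n4('b'): parent n0 fail=0; on 'b' 0 → fail=0;  out ∅∪∅=∅
  n2('ca'): parent n1 fail=0; on 'a' 0 → fail=0;  out {1}∪∅={1}
  n5('bb'): parent n4 fail=0; on 'b' 0 → fail=4;  out {6}∪∅={6}
  n7('cc'): parent n1 fail=0; on 'c' 0 → fail=1;  out {4}∪{2}={2,4}
  n8('ba'): parent n4 fail=0; on 'a' 0 → fail=0;  out {5}∪∅={5}
  n3('caa'): parent n2 fail=0; on 'a' 0 → fail=0;  out {0}∪∅={0}
  n6('bbb'): parent n5 fail=4; on 'b' 4 → fail=5;  out {3}∪{6}={3,6}

Run:
i=0 'c': node 0→1  ** P2@[0:0]
i=1 'b': node 1→4 (via fail)
i=2 'b': node 4→5  ** P6@[1:2]
i=3 'c': node 5→1 (via fail)  ** P2@[3:3]
i=4 'c': node 1→7  ** P2@[4:4],P4@[3:4]
i=5 'c': node 7→7 (via fail)  ** P2@[5:5],P4@[4:5]
i=6 'a': node 7→2 (via fail)  ** P1@[5:6]
i=7 'b': node 2→4 (via fail)
i=8 'b': node 4→5  ** P6@[7:8]
i=9 'b': node 5→6  ** P3@[7:9],P6@[8:9]
i=10 'b': node 6→6 (via fail)  ** P3@[8:10],P6@[9:10]
i=11 'a': node 6→8 (via fail)  ** P5@[10:11]
i=12 'b': node 8→4 (via fail)
i=13 'b': node 4→5  ** P6@[12:13]
i=14 'b': node 5→6  ** P3@[12:14],P6@[13:14]
i=15 'a': node 6→8 (via fail)  ** P5@[14:15]
i=16 'a': node 8→0 (via fail)
i=17 'c': node 0→1  ** P2@[17:17]
i=18 'c': node 1→7  ** P2@[18:18],P4@[17:18]
i=19 'a': node 7→2 (via fail)  ** P1@[18:19]
i=20 'b': node 2→4 (via fail)
i=21 'a': node 4→8  ** P5@[20:21]
i=22 'b': node 8→4 (via fail)
i=23 'a': node 4→8  ** P5@[22:23]
i=24 'a': node 8→0 (via fail)
i=25 'c': node 0→1  ** P2@[25:25]
i=26 'c': node 1→7  ** P2@[26:26],P4@[25:26]
i=27 'a': node 7→2 (via fail)  ** P1@[26:27]
i=28 'b': node 2→4 (via fail)
i=29 'b': node 4→5  ** P6@[28:29]
i=30 'b': node 5→6  ** P3@[28:30],P6@[29:30]
i=31 'a': node 6→8 (via fail)  ** P5@[30:31]
i=32 'b': node 8→4 (via fail)
i=33 'c': node 4→1 (via fail)  ** P2@[33:33]
i=34 'b': node 1→4 (via fail)
i=35 'b': node 4→5  ** P6@[34:35]
i=36 'b': node 5→6  ** P3@[34:36],P6@[35:36]
i=37 'c': node 6→1 (via fail)  ** P2@[37:37]
i=38 'a': node 1→2  ** P1@[37:38]
i=39 'b': node 2→4 (via fail)
i=40 'a': node 4→8  ** P5@[39:40]
i=41 'c': node 8→1 (via fail)  ** P2@[41:41]
i=42 'a': node 1→2  ** P1@[41:42]
i=43 'a': node 2→3  ** P0@[41:43]

Matches: [[0,2],[2,6],[3,2],[4,2],[4,4],[5,2],[5,4],[6,1],[8,6],[9,3],[9,6],[10,3],[10,6],[11,5],[13,6],[14,3],[14,6],[15,5],[17,2],[18,2],[18,4],[19,1],[21,5],[23,5],[25,2],[26,2],[26,4],[27,1],[29,6],[30,3],[30,6],[31,5],[33,2],[35,6],[36,3],[36,6],[37,2],[38,1],[40,5],[41,2],[42,1],[43,0]]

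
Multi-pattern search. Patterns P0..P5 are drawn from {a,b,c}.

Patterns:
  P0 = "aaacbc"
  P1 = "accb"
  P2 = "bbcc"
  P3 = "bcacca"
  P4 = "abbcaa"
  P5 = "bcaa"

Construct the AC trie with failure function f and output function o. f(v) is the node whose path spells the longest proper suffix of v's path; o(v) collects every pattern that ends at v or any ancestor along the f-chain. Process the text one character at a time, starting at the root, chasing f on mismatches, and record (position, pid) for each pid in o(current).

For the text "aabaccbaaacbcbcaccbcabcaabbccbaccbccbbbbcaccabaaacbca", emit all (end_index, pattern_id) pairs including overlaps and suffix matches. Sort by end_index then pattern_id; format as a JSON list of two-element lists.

Build automaton:
Trie nodes:
  0='ε' goto a→1 b→10
  1='a' goto a→2 b→19 c→7
  2='aa' goto a→3
  3='aaa' goto c→4
  4='aaac' goto b→5
  5='aaacb' goto c→6
  6='aaacbc' goto ·  [P0 ends]
  7='ac' goto c→8
  8='acc' goto b→9
  9='accb' goto ·  [P1 ends]
  10='b' goto b→11 c→14
  11='bb' goto c→12
  12='bbc' goto c→13
  13='bbcc' goto ·  [P2 ends]
  14='bc' goto a→15
  15='bca' goto a→24 c→16
  16='bcac' goto c→17
  17='bcacc' goto a→18
  18='bcacca' goto ·  [P3 ends]
  19='ab' goto b→20
  20='abb' goto c→21
  21='abbc' goto a→22
  22='abbca' goto a→23
  23='abbcaa' goto ·  [P4 ends]
  24='bcaa' goto ·  [P5 ends]

BFS fail/out derivation:
  n1('a'): parent n0 fail=0; on 'a' 0 → fail=0;  out ∅∪∅=∅
  n10('b'): parent n0 fail=0; on 'b' 0 → fail=0;  out ∅∪∅=∅
  n2('aa'): parent n1 fail=0; on 'a' 0 → fail=1;  out ∅∪∅=∅
  n7('ac'): parent n1 fail=0; on 'c' 0 → fail=0;  out ∅∪∅=∅
  n11('bb'): parent n10 fail=0; on 'b' 0 → fail=10;  out ∅∪∅=∅
  n14('bc'): parent n10 fail=0; on 'c' 0 → fail=0;  out ∅∪∅=∅
  n19('ab'): parent n1 fail=0; on 'b' 0 → fail=10;  out ∅∪∅=∅
  n3('aaa'): parent n2 fail=1; on 'a' 1 → fail=2;  out ∅∪∅=∅
  n8('acc'): parent n7 fail=0; on 'c' 0 → fail=0;  out ∅∪∅=∅
  n12('bbc'): parent n11 fail=10; on 'c' 10 → fail=14;  out ∅∪∅=∅
  n15('bca'): parent n14 fail=0; on 'a' 0 → fail=1;  out ∅∪∅=∅
  n20('abb'): parent n19 fail=10; on 'b' 10 → fail=11;  out ∅∪∅=∅
  n4('aaac'): parent n3 fail=2; on 'c' 2→1 → fail=7;  out ∅∪∅=∅
  n9('accb'): parent n8 fail=0; on 'b' 0 → fail=10;  out {1}∪∅={1}
  n13('bbcc'): parent n12 fail=14; on 'c' 14→0 → fail=0;  out {2}∪∅={2}
  n16('bcac'): parent n15 fail=1; on 'c' 1 → fail=7;  out ∅∪∅=∅
  n21('abbc'): parent n20 fail=11; on 'c' 11 → fail=12;  out ∅∪∅=∅
  n24('bcaa'): parent n15 fail=1; on 'a' 1 → fail=2;  out {5}∪∅={5}
  n5('aaacb'): parent n4 fail=7; on 'b' 7→0 → fail=10;  out ∅∪∅=∅
  n17('bcacc'): parent n16 fail=7; on 'c' 7 → fail=8;  out ∅∪∅=∅
  n22('abbca'): parent n21 fail=12; on 'a' 12→14 → fail=15;  out ∅∪∅=∅
  n6('aaacbc'): parent n5 fail=10; on 'c' 10 → fail=14;  out {0}∪∅={0}
  n18('bcacca'): parent n17 fail=8; on 'a' 8→0 → fail=1;  out {3}∪∅={3}
  n23('abbcaa'): parent n22 fail=15; on 'a' 15 → fail=24;  out {4}∪{5}={4,5}

Run:
i=0 'a': node 0→1
i=1 'a': node 1→2
i=2 'b': node 2→19 ·f
i=3 'a': node 19→1 ·f
i=4 'c': node 1→7
i=5 'c': node 7→8
i=6 'b': node 8→9  ** P1@[3:6]
i=7 'a': node 9→1 ·f
i=8 'a': node 1→2
i=9 'a': node 2→3
i=10 'c': node 3→4
i=11 'b': node 4→5
i=12 'c': node 5→6  ** P0@[7:12]
i=13 'b': node 6→10 ·f
i=14 'c': node 10→14
i=15 'a': node 14→15
i=16 'c': node 15→16
i=17 'c': node 16→17
i=18 'b': node 17→9 ·f  ** P1@[15:18]
i=19 'c': node 9→14 ·f
i=20 'a': node 14→15
i=21 'b': node 15→19 ·f
i=22 'c': node 19→14 ·f
i=23 'a': node 14→15
i=24 'a': node 15→24  ** P5@[21:24]
i=25 'b': node 24→19 ·f
i=26 'b': node 19→20
i=27 'c': node 20→21
i=28 'c': node 21→13 ·f  ** P2@[25:28]
i=29 'b': node 13→10 ·f
i=30 'a': node 10→1 ·f
i=31 'c': node 1→7
i=32 'c': node 7→8
i=33 'b': node 8→9  ** P1@[30:33]
i=34 'c': node 9→14 ·f
i=35 'c': node 14→0 ·f
i=36 'b': node 0→10
i=37 'b': node 10→11
i=38 'b': node 11→11 ·f
i=39 'b': node 11→11 ·f
i=40 'c': node 11→12
i=41 'a': node 12→15 ·f
i=42 'c': node 15→16
i=43 'c': node 16→17
i=44 'a': node 17→18  ** P3@[39:44]
i=45 'b': node 18→19 ·f
i=46 'a': node 19→1 ·f
i=47 'a': node 1→2
i=48 'a': node 2→3
i=49 'c': node 3→4
i=50 'b': node 4→5
i=51 'c': node 5→6  ** P0@[46:51]
i=52 'a': node 6→15 ·f

Result: [[6,1],[12,0],[18,1],[24,5],[28,2],[33,1],[44,3],[51,0]]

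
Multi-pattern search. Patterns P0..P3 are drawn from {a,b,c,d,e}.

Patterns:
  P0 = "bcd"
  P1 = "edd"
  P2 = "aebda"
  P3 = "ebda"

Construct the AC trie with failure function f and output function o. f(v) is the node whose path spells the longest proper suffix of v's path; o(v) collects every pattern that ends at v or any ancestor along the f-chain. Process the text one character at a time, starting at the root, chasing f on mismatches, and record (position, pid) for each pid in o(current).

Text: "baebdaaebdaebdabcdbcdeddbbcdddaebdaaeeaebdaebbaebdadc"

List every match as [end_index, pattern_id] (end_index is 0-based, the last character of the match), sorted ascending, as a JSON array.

Build:
Trie nodes:
  0='ε' goto a→7 b→1 e→4
  1='b' goto c→2
  2='bc' goto d→3
  3='bcd' goto ·  [P0 ends]
  4='e' goto b→12 d→5
  5='ed' goto d→6
  6='edd' goto ·  [P1 ends]
  7='a' goto e→8
  8='ae' goto b→9
  9='aeb' goto d→10
  10='aebd' goto a→11
  11='aebda' goto ·  [P2 ends]
  12='eb' goto d→13
  13='ebd' goto a→14
  14='ebda' goto ·  [P3 ends]

Failure links (BFS by depth):
  fail(1) 'b': from fail(0)=0 chase 'b': 0 ⇒ 0;  out=∅∪out(0)=∅
  fail(4) 'e': from fail(0)=0 chase 'e': 0 ⇒ 0;  out=∅∪out(0)=∅
  fail(7) 'a': from fail(0)=0 chase 'a': 0 ⇒ 0;  out=∅∪out(0)=∅
  fail(2) 'bc': from fail(1)=0 chase 'c': 0 ⇒ 0;  out=∅∪out(0)=∅
  fail(5) 'ed': from fail(4)=0 chase 'd': 0 ⇒ 0;  out=∅∪out(0)=∅
  fail(8) 'ae': from fail(7)=0 chase 'e': 0 ⇒ 4;  out=∅∪out(4)=∅
  fail(12) 'eb': from fail(4)=0 chase 'b': 0 ⇒ 1;  out=∅∪out(1)=∅
  fail(3) 'bcd': from fail(2)=0 chase 'd': 0 ⇒ 0;  out={0}∪out(0)={0}
  fail(6) 'edd': from fail(5)=0 chase 'd': 0 ⇒ 0;  out={1}∪out(0)={1}
  fail(9) 'aeb': from fail(8)=4 chase 'b': 4 ⇒ 12;  out=∅∪out(12)=∅
  fail(13) 'ebd': from fail(12)=1 chase 'd': 1→0 ⇒ 0;  out=∅∪out(0)=∅
  fail(10) 'aebd': from fail(9)=12 chase 'd': 12 ⇒ 13;  out=∅∪out(13)=∅
  fail(14) 'ebda': from fail(13)=0 chase 'a': 0 ⇒ 7;  out={3}∪out(7)={3}
  fail(11) 'aebda': from fail(10)=13 chase 'a': 13 ⇒ 14;  out={2}∪out(14)={2,3}

Scan:
pos 0 'b': at 1
pos 1 'a': at 7 ·f
pos 2 'e': at 8
pos 3 'b': at 9
pos 4 'd': at 10
pos 5 'a': at 11  emit P2@[1:5],P3@[2:5]
pos 6 'a': at 7 ·f
pos 7 'e': at 8
pos 8 'b': at 9
pos 9 'd': at 10
pos 10 'a': at 11  emit P2@[6:10],P3@[7:10]
pos 11 'e': at 8 ·f
pos 12 'b': at 9
pos 13 'd': at 10
pos 14 'a': at 11  emit P2@[10:14],P3@[11:14]
pos 15 'b': at 1 ·f
pos 16 'c': at 2
pos 17 'd': at 3  emit P0@[15:17]
pos 18 'b': at 1 ·f
pos 19 'c': at 2
pos 20 'd': at 3  emit P0@[18:20]
pos 21 'e': at 4 ·f
pos 22 'd': at 5
pos 23 'd': at 6  emit P1@[21:23]
pos 24 'b': at 1 ·f
pos 25 'b': at 1 ·f
pos 26 'c': at 2
pos 27 'd': at 3  emit P0@[25:27]
pos 28 'd': at 0 ·f
pos 29 'd': at 0
pos 30 'a': at 7
pos 31 'e': at 8
pos 32 'b': at 9
pos 33 'd': at 10
pos 34 'a': at 11  emit P2@[30:34],P3@[31:34]
pos 35 'a': at 7 ·f
pos 36 'e': at 8
pos 37 'e': at 4 ·f
pos 38 'a': at 7 ·f
pos 39 'e': at 8
pos 40 'b': at 9
pos 41 'd': at 10
pos 42 'a': at 11  emit P2@[38:42],P3@[39:42]
pos 43 'e': at 8 ·f
pos 44 'b': at 9
pos 45 'b': at 1 ·f
pos 46 'a': at 7 ·f
pos 47 'e': at 8
pos 48 'b': at 9
pos 49 'd': at 10
pos 50 'a': at 11  emit P2@[46:50],P3@[47:50]
pos 51 'd': at 0 ·f
pos 52 'c': at 0

Matches: [[5,2],[5,3],[10,2],[10,3],[14,2],[14,3],[17,0],[20,0],[23,1],[27,0],[34,2],[34,3],[42,2],[42,3],[50,2],[50,3]]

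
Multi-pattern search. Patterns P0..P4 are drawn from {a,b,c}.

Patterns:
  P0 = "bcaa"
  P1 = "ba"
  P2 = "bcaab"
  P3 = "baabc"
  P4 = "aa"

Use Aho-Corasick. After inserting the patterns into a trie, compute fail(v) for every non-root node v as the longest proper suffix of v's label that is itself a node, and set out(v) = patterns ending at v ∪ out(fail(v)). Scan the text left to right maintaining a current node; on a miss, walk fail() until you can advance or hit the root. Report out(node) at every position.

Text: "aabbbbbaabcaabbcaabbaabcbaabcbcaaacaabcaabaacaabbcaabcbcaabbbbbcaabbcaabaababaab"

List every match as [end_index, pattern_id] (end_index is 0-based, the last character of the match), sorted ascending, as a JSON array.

Build automaton:
Trie nodes:
  n0 'ε': a→10 b→1
  n1 'b': a→5 c→2
  n2 'bc': a→3
  n3 'bca': a→4
  n4 'bcaa': b→6  ←P0
  n5 'ba': a→7  ←P1
  n6 'bcaab': ·  ←P2
  n7 'baa': b→8
  n8 'baab': c→9
  n9 'baabc': ·  ←P3
  n10 'a': a→11
  n11 'aa': ·  ←P4

Failure links (BFS by depth):
  n1('b'): parent n0 fail=0; on 'b' 0 → fail=0;  out ∅∪∅=∅
  n10('a'): parent n0 fail=0; on 'a' 0 → fail=0;  out ∅∪∅=∅
  n2('bc'): parent n1 fail=0; on 'c' 0 → fail=0;  out ∅∪∅=∅
  n5('ba'): parent n1 fail=0; on 'a' 0 → fail=10;  out {1}∪∅={1}
  n11('aa'): parent n10 fail=0; on 'a' 0 → fail=10;  out {4}∪∅={4}
  n3('bca'): parent n2 fail=0; on 'a' 0 → fail=10;  out ∅∪∅=∅
  n7('baa'): parent n5 fail=10; on 'a' 10 → fail=11;  out ∅∪{4}={4}
  n4('bcaa'): parent n3 fail=10; on 'a' 10 → fail=11;  out {0}∪{4}={0,4}
  n8('baab'): parent n7 fail=11; on 'b' 11→10→0 → fail=1;  out ∅∪∅=∅
  n6('bcaab'): parent n4 fail=11; on 'b' 11→10→0 → fail=1;  out {2}∪∅={2}
  n9('baabc'): parent n8 fail=1; on 'c' 1 → fail=2;  out {3}∪∅={3}

Scan:
pos 0 'a': at 10
pos 1 'a': at 11  emit P4@[0:1]
pos 2 'b': at 1 (fail-walked)
pos 3 'b': at 1 (fail-walked)
pos 4 'b': at 1 (fail-walked)
pos 5 'b': at 1 (fail-walked)
pos 6 'b': at 1 (fail-walked)
pos 7 'a': at 5  emit P1@[6:7]
pos 8 'a': at 7  emit P4@[7:8]
pos 9 'b': at 8
pos 10 'c': at 9  emit P3@[6:10]
pos 11 'a': at 3 (fail-walked)
pos 12 'a': at 4  emit P0@[9:12],P4@[11:12]
pos 13 'b': at 6  emit P2@[9:13]
pos 14 'b': at 1 (fail-walked)
pos 15 'c': at 2
pos 16 'a': at 3
pos 17 'a': at 4  emit P0@[14:17],P4@[16:17]
pos 18 'b': at 6  emit P2@[14:18]
pos 19 'b': at 1 (fail-walked)
pos 20 'a': at 5  emit P1@[19:20]
pos 21 'a': at 7  emit P4@[20:21]
pos 22 'b': at 8
pos 23 'c': at 9  emit P3@[19:23]
pos 24 'b': at 1 (fail-walked)
pos 25 'a': at 5  emit P1@[24:25]
pos 26 'a': at 7  emit P4@[25:26]
pos 27 'b': at 8
pos 28 'c': at 9  emit P3@[24:28]
pos 29 'b': at 1 (fail-walked)
pos 30 'c': at 2
pos 31 'a': at 3
pos 32 'a': at 4  emit P0@[29:32],P4@[31:32]
pos 33 'a': at 11 (fail-walked)  emit P4@[32:33]
pos 34 'c': at 0 (fail-walked)
pos 35 'a': at 10
pos 36 'a': at 11  emit P4@[35:36]
pos 37 'b': at 1 (fail-walked)
pos 38 'c': at 2
pos 39 'a': at 3
pos 40 'a': at 4  emit P0@[37:40],P4@[39:40]
pos 41 'b': at 6  emit P2@[37:41]
pos 42 'a': at 5 (fail-walked)  emit P1@[41:42]
pos 43 'a': at 7  emit P4@[42:43]
pos 44 'c': at 0 (fail-walked)
pos 45 'a': at 10
pos 46 'a': at 11  emit P4@[45:46]
pos 47 'b': at 1 (fail-walked)
pos 48 'b': at 1 (fail-walked)
pos 49 'c': at 2
pos 50 'a': at 3
pos 51 'a': at 4  emit P0@[48:51],P4@[50:51]
pos 52 'b': at 6  emit P2@[48:52]
pos 53 'c': at 2 (fail-walked)
pos 54 'b': at 1 (fail-walked)
pos 55 'c': at 2
pos 56 'a': at 3
pos 57 'a': at 4  emit P0@[54:57],P4@[56:57]
pos 58 'b': at 6  emit P2@[54:58]
pos 59 'b': at 1 (fail-walked)
pos 60 'b': at 1 (fail-walked)
pos 61 'b': at 1 (fail-walked)
pos 62 'b': at 1 (fail-walked)
pos 63 'c': at 2
pos 64 'a': at 3
pos 65 'a': at 4  emit P0@[62:65],P4@[64:65]
pos 66 'b': at 6  emit P2@[62:66]
pos 67 'b': at 1 (fail-walked)
pos 68 'c': at 2
pos 69 'a': at 3
pos 70 'a': at 4  emit P0@[67:70],P4@[69:70]
pos 71 'b': at 6  emit P2@[67:71]
pos 72 'a': at 5 (fail-walked)  emit P1@[71:72]
pos 73 'a': at 7  emit P4@[72:73]
pos 74 'b': at 8
pos 75 'a': at 5 (fail-walked)  emit P1@[74:75]
pos 76 'b': at 1 (fail-walked)
pos 77 'a': at 5  emit P1@[76:77]
pos 78 'a': at 7  emit P4@[77:78]
pos 79 'b': at 8

Matches: [[1,4],[7,1],[8,4],[10,3],[12,0],[12,4],[13,2],[17,0],[17,4],[18,2],[20,1],[21,4],[23,3],[25,1],[26,4],[28,3],[32,0],[32,4],[33,4],[36,4],[40,0],[40,4],[41,2],[42,1],[43,4],[46,4],[51,0],[51,4],[52,2],[57,0],[57,4],[58,2],[65,0],[65,4],[66,2],[70,0],[70,4],[71,2],[72,1],[73,4],[75,1],[77,1],[78,4]]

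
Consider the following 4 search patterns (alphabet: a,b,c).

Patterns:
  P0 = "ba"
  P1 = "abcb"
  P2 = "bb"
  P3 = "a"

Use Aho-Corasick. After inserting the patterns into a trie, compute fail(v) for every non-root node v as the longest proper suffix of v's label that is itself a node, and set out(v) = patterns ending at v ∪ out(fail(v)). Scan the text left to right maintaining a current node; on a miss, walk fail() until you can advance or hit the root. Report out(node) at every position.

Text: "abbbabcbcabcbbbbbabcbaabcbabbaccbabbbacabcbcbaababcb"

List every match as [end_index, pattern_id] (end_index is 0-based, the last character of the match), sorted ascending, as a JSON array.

Build:
Trie (insert patterns):
  0='ε' goto a→3 b→1
  1='b' goto a→2 b→7
  2='ba' goto ·  ←P0
  3='a' goto b→4  ←P3
  4='ab' goto c→5
  5='abc' goto b→6
  6='abcb' goto ·  ←P1
  7='bb' goto ·  ←P2

Failure links (BFS by depth):
  fail(1) 'b': from fail(0)=0 chase 'b': 0 ⇒ 0;  out=∅∪out(0)=∅
  fail(3) 'a': from fail(0)=0 chase 'a': 0 ⇒ 0;  out={3}∪out(0)={3}
  fail(2) 'ba': from fail(1)=0 chase 'a': 0 ⇒ 3;  out={0}∪out(3)={0,3}
  fail(4) 'ab': from fail(3)=0 chase 'b': 0 ⇒ 1;  out=∅∪out(1)=∅
  fail(7) 'bb': from fail(1)=0 chase 'b': 0 ⇒ 1;  out={2}∪out(1)={2}
  fail(5) 'abc': from fail(4)=1 chase 'c': 1→0 ⇒ 0;  out=∅∪out(0)=∅
  fail(6) 'abcb': from fail(5)=0 chase 'b': 0 ⇒ 1;  out={1}∪out(1)={1}

Run:
i=0 'a': node 0→3  ** P3@[0:0]
i=1 'b': node 3→4
i=2 'b': node 4→7 ·f  ** P2@[1:2]
i=3 'b': node 7→7 ·f  ** P2@[2:3]
i=4 'a': node 7→2 ·f  ** P0@[3:4],P3@[4:4]
i=5 'b': node 2→4 ·f
i=6 'c': node 4→5
i=7 'b': node 5→6  ** P1@[4:7]
i=8 'c': node 6→0 ·f
i=9 'a': node 0→3  ** P3@[9:9]
i=10 'b': node 3→4
i=11 'c': node 4→5
i=12 'b': node 5→6  ** P1@[9:12]
i=13 'b': node 6→7 ·f  ** P2@[12:13]
i=14 'b': node 7→7 ·f  ** P2@[13:14]
i=15 'b': node 7→7 ·f  ** P2@[14:15]
i=16 'b': node 7→7 ·f  ** P2@[15:16]
i=17 'a': node 7→2 ·f  ** P0@[16:17],P3@[17:17]
i=18 'b': node 2→4 ·f
i=19 'c': node 4→5
i=20 'b': node 5→6  ** P1@[17:20]
i=21 'a': node 6→2 ·f  ** P0@[20:21],P3@[21:21]
i=22 'a': node 2→3 ·f  ** P3@[22:22]
i=23 'b': node 3→4
i=24 'c': node 4→5
i=25 'b': node 5→6  ** P1@[22:25]
i=26 'a': node 6→2 ·f  ** P0@[25:26],P3@[26:26]
i=27 'b': node 2→4 ·f
i=28 'b': node 4→7 ·f  ** P2@[27:28]
i=29 'a': node 7→2 ·f  ** P0@[28:29],P3@[29:29]
i=30 'c': node 2→0 ·f
i=31 'c': node 0→0
i=32 'b': node 0→1
i=33 'a': node 1→2  ** P0@[32:33],P3@[33:33]
i=34 'b': node 2→4 ·f
i=35 'b': node 4→7 ·f  ** P2@[34:35]
i=36 'b': node 7→7 ·f  ** P2@[35:36]
i=37 'a': node 7→2 ·f  ** P0@[36:37],P3@[37:37]
i=38 'c': node 2→0 ·f
i=39 'a': node 0→3  ** P3@[39:39]
i=40 'b': node 3→4
i=41 'c': node 4→5
i=42 'b': node 5→6  ** P1@[39:42]
i=43 'c': node 6→0 ·f
i=44 'b': node 0→1
i=45 'a': node 1→2  ** P0@[44:45],P3@[45:45]
i=46 'a': node 2→3 ·f  ** P3@[46:46]
i=47 'b': node 3→4
i=48 'a': node 4→2 ·f  ** P0@[47:48],P3@[48:48]
i=49 'b': node 2→4 ·f
i=50 'c': node 4→5
i=51 'b': node 5→6  ** P1@[48:51]

All matches (sorted): [[0,3],[2,2],[3,2],[4,0],[4,3],[7,1],[9,3],[12,1],[13,2],[14,2],[15,2],[16,2],[17,0],[17,3],[20,1],[21,0],[21,3],[22,3],[25,1],[26,0],[26,3],[28,2],[29,0],[29,3],[33,0],[33,3],[35,2],[36,2],[37,0],[37,3],[39,3],[42,1],[45,0],[45,3],[46,3],[48,0],[48,3],[51,1]]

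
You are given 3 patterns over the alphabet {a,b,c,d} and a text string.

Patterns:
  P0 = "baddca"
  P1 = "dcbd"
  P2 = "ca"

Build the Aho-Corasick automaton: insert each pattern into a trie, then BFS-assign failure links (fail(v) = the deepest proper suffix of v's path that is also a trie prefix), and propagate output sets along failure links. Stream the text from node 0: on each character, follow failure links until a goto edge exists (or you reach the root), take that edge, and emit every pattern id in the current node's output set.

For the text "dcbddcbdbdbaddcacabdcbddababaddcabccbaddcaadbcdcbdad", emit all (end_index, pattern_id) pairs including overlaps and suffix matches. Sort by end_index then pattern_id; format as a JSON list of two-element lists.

Build automaton:
Trie nodes:
  n0 'ε': b→1 c→11 d→7
  n1 'b': a→2
  n2 'ba': d→3
  n3 'bad': d→4
  n4 'badd': c→5
  n5 'baddc': a→6
  n6 'baddca': ·  ←P0
  n7 'd': c→8
  n8 'dc': b→9
  n9 'dcb': d→10
  n10 'dcbd': ·  ←P1
  n11 'c': a→12
  n12 'ca': ·  ←P2

BFS fail/out derivation:
  n1('b'): parent n0 fail=0; on 'b' 0 → fail=0;  out ∅∪∅=∅
  n7('d'): parent n0 fail=0; on 'd' 0 → fail=0;  out ∅∪∅=∅
  n11('c'): parent n0 fail=0; on 'c' 0 → fail=0;  out ∅∪∅=∅
  n2('ba'): parent n1 fail=0; on 'a' 0 → fail=0;  out ∅∪∅=∅
  n8('dc'): parent n7 fail=0; on 'c' 0 → fail=11;  out ∅∪∅=∅
  n12('ca'): parent n11 fail=0; on 'a' 0 → fail=0;  out {2}∪∅={2}
  n3('bad'): parent n2 fail=0; on 'd' 0 → fail=7;  out ∅∪∅=∅
  n9('dcb'): parent n8 fail=11; on 'b' 11→0 → fail=1;  out ∅∪∅=∅
  n4('badd'): parent n3 fail=7; on 'd' 7→0 → fail=7;  out ∅∪∅=∅
  n10('dcbd'): parent n9 fail=1; on 'd' 1→0 → fail=7;  out {1}∪∅={1}
  n5('baddc'): parent n4 fail=7; on 'c' 7 → fail=8;  out ∅∪∅=∅
  n6('baddca'): parent n5 fail=8; on 'a' 8→11 → fail=12;  out {0}∪{2}={0,2}

Scan:
i=0 'd': node 0→7
i=1 'c': node 7→8
i=2 'b': node 8→9
i=3 'd': node 9→10  ** P1@[0:3]
i=4 'd': node 10→7 (via fail)
i=5 'c': node 7→8
i=6 'b': node 8→9
i=7 'd': node 9→10  ** P1@[4:7]
i=8 'b': node 10→1 (via fail)
i=9 'd': node 1→7 (via fail)
i=10 'b': node 7→1 (via fail)
i=11 'a': node 1→2
i=12 'd': node 2→3
i=13 'd': node 3→4
i=14 'c': node 4→5
i=15 'a': node 5→6  ** P0@[10:15],P2@[14:15]
i=16 'c': node 6→11 (via fail)
i=17 'a': node 11→12  ** P2@[16:17]
i=18 'b': node 12→1 (via fail)
i=19 'd': node 1→7 (via fail)
i=20 'c': node 7→8
i=21 'b': node 8→9
i=22 'd': node 9→10  ** P1@[19:22]
i=23 'd': node 10→7 (via fail)
i=24 'a': node 7→0 (via fail)
i=25 'b': node 0→1
i=26 'a': node 1→2
i=27 'b': node 2→1 (via fail)
i=28 'a': node 1→2
i=29 'd': node 2→3
i=30 'd': node 3→4
i=31 'c': node 4→5
i=32 'a': node 5→6  ** P0@[27:32],P2@[31:32]
i=33 'b': node 6→1 (via fail)
i=34 'c': node 1→11 (via fail)
i=35 'c': node 11→11 (via fail)
i=36 'b': node 11→1 (via fail)
i=37 'a': node 1→2
i=38 'd': node 2→3
i=39 'd': node 3→4
i=40 'c': node 4→5
i=41 'a': node 5→6  ** P0@[36:41],P2@[40:41]
i=42 'a': node 6→0 (via fail)
i=43 'd': node 0→7
i=44 'b': node 7→1 (via fail)
i=45 'c': node 1→11 (via fail)
i=46 'd': node 11→7 (via fail)
i=47 'c': node 7→8
i=48 'b': node 8→9
i=49 'd': node 9→10  ** P1@[46:49]
i=50 'a': node 10→0 (via fail)
i=51 'd': node 0→7

Matches: [[3,1],[7,1],[15,0],[15,2],[17,2],[22,1],[32,0],[32,2],[41,0],[41,2],[49,1]]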